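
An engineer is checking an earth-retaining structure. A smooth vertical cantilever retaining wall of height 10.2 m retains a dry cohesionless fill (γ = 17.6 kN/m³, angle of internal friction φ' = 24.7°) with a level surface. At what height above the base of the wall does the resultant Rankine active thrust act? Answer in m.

K_a = 0.4106.
The pressure distribution is triangular, so the resultant acts at H/3 above the base = 10.2/3 = 3.400 m.

3.40 m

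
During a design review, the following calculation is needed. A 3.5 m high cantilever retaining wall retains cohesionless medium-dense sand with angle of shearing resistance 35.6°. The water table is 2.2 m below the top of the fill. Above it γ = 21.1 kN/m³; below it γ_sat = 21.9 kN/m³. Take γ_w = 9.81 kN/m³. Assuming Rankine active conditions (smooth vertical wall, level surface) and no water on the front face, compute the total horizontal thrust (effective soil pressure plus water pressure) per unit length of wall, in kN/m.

K_a = tan²(45° − φ/2) = 0.2641.
γ' = 21.9 − 9.81 = 12.09 kN/m³. Depth below WT = 1.3 m.
σ'_h at WT = K_a γ d_w = 12.26 kPa; at base = 12.26 + K_a γ' × 1.3 = 16.41 kPa.
P₁ (0–2.2 m) = ½×12.26×2.2 = 13.49. P₂ (2.2–3.5 m) = ½(12.26+16.41)×1.3 = 18.64.
P_w = ½ γ_w h₂² = 0.5×9.81×1.3² = 8.289. Total = 13.49+18.64+8.289 = 40.41 kN/m.

40.4 kN/m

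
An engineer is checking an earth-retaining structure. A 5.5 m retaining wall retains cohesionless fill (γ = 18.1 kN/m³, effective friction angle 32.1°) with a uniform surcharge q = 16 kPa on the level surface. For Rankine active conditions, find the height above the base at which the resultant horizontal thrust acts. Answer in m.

K_a = 0.3060.
Triangular part P₁ = ½K_aγH² = 83.77 at H/3 = 1.833 m; rectangular part P₂ = K_a q H = 26.93 at H/2 = 2.750 m.
ȳ = (P₁·1.833 + P₂·2.750)/(P₁+P₂) = 2.056 m.

2.06 m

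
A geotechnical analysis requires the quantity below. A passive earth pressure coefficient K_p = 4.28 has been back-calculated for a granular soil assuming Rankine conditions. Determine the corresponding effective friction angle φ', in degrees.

K_p = (1+sin φ)/(1−sin φ) ⇒ sin φ = (K_p − 1)/(K_p + 1) = 0.6212.
φ = arcsin(0.6212) = 38.40°.

38.4°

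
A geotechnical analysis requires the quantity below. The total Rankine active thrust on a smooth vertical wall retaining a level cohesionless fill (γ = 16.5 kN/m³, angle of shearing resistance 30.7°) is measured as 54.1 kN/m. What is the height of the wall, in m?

4.50 m

K_a = 0.3240. P_a = ½ K_a γ H² ⇒ H = √(2P_a/(K_a γ)).
H = √(2×54.1/(0.3240×16.5)) = 4.499 m.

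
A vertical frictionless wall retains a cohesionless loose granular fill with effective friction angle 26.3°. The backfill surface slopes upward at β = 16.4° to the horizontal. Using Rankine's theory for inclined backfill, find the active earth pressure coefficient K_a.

K_a = cos β · (cos β − √(cos²β − cos²φ)) / (cos β + √(cos²β − cos²φ)).
cos β = 0.9593, cos φ = 0.8965, √(cos²β − cos²φ) = 0.3415.
K_a = 0.9593 × (0.9593 − 0.3415)/(0.9593 + 0.3415) = 0.4557.

0.456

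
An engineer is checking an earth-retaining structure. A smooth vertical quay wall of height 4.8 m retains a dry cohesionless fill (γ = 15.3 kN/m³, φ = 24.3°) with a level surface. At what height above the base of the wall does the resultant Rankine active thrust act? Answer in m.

K_a = 0.4169.
The pressure distribution is triangular, so the resultant acts at H/3 above the base = 4.8/3 = 1.600 m.

1.60 m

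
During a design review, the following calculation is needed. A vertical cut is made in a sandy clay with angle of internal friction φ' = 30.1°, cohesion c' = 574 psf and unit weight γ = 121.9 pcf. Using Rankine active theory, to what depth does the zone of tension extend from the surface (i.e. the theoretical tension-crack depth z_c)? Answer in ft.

K_a = tan²(45° − 30.1°/2) = 0.3320; √K_a = 0.5762.
The active pressure is zero where K_a γ z = 2c√K_a, so z_c = 2c/(γ√K_a) = 2×574/(121.9×0.5762) = 16.34 ft.

16.3 ft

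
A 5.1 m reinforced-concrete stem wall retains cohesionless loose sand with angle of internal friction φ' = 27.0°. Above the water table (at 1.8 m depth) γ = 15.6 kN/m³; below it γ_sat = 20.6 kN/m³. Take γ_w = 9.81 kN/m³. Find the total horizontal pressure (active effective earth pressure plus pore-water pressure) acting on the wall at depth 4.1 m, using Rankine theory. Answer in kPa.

42.4 kPa

K_a = (1 − sin φ)/(1 + sin φ) = 0.3755.
γ' = 20.6 − 9.81 = 10.79 kN/m³.
Effective vertical stress at 4.1 m: σ'_v = 15.6×1.8 + 10.79×2.30 = 52.90 kPa.
σ'_h = K_a σ'_v = 0.3755 × 52.90 = 19.86 kPa; u = γ_w × 2.30 = 22.56 kPa.
Total σ_h = 19.86 + 22.56 = 42.43 kPa.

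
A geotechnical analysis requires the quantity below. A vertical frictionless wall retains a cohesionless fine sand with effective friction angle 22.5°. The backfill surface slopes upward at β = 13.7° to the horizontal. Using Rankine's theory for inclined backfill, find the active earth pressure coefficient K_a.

0.512

K_a = cos β · (cos β − √(cos²β − cos²φ)) / (cos β + √(cos²β − cos²φ)).
cos β = 0.9715, cos φ = 0.9239, √(cos²β − cos²φ) = 0.3006.
K_a = 0.9715 × (0.9715 − 0.3006)/(0.9715 + 0.3006) = 0.5124.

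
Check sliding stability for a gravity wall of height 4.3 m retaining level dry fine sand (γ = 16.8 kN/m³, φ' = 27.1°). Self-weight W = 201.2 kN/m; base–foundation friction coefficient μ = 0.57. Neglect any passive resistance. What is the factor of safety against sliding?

1.97

K_a = tan²(45° − 27.1°/2) = 0.3741.
P_a = ½K_aγH² = 0.5×0.3741×16.8×4.3² = 58.10 kN/m, acting at H/3 = 1.433 m above the base.
FS_sliding = μW / P_a = 0.57×201.2 / 58.10 = 1.974.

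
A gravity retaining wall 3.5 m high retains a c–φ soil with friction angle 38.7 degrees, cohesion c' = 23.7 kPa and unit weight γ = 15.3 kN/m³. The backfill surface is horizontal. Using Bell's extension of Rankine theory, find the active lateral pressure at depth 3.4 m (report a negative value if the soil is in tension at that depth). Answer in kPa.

-10.8 kPa

K_a = (1 − sin φ)/(1 + sin φ) = 0.2306.
σ_a = K_a γ z − 2c√K_a = 0.2306×15.3×3.4 − 2×23.7×0.4802 = -10.77 kPa.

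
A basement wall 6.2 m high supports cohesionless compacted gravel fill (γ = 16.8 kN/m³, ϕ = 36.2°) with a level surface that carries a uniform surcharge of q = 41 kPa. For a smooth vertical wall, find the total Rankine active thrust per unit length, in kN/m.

K_a = tan²(45° − φ/2) = 0.2574.
Soil triangle: ½ K_a γ H² = 0.5×0.2574×16.8×6.2² = 83.11 kN/m.
Surcharge rectangle: K_a q H = 0.2574×41×6.2 = 65.43 kN/m.
Total = 83.11 + 65.43 = 148.5 kN/m.

149 kN/m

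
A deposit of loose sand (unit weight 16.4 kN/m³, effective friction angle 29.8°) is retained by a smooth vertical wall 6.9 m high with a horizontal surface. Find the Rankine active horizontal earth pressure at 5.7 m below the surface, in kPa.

K_a = (1 − sin φ)/(1 + sin φ) = 0.3360.
σ_h = K_a γ z = 0.3360 × 16.4 × 5.7 = 31.41 kPa.

31.4 kPa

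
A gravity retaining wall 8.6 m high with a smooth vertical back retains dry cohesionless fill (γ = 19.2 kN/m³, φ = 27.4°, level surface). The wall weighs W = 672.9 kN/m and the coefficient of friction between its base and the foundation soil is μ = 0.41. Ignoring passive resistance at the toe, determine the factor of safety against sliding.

1.05

K_a = tan²(45° − 27.4°/2) = 0.3697.
P_a = ½K_aγH² = 0.5×0.3697×19.2×8.6² = 262.5 kN/m, acting at H/3 = 2.867 m above the base.
FS_sliding = μW / P_a = 0.41×672.9 / 262.5 = 1.051.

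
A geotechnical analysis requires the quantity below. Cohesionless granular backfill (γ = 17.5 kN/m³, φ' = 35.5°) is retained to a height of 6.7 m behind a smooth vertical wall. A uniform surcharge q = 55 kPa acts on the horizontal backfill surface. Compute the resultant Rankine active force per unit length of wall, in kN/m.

K_a = tan²(45° − φ/2) = 0.2653.
Soil triangle: ½ K_a γ H² = 0.5×0.2653×17.5×6.7² = 104.2 kN/m.
Surcharge rectangle: K_a q H = 0.2653×55×6.7 = 97.75 kN/m.
Total = 104.2 + 97.75 = 201.9 kN/m.

202 kN/m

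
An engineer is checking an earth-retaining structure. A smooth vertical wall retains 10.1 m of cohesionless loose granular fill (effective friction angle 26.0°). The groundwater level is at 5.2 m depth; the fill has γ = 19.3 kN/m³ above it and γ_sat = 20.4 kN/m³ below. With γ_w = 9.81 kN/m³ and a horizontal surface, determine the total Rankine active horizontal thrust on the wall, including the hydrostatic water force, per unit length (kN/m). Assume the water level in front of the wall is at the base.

K_a = tan²(45° − φ/2) = 0.3905.
γ' = 20.4 − 9.81 = 10.59 kN/m³. Depth below WT = 4.9 m.
σ'_h at WT = K_a γ d_w = 39.19 kPa; at base = 39.19 + K_a γ' × 4.9 = 59.45 kPa.
P₁ (0–5.2 m) = ½×39.19×5.2 = 101.9. P₂ (5.2–10.1 m) = ½(39.19+59.45)×4.9 = 241.7.
P_w = ½ γ_w h₂² = 0.5×9.81×4.9² = 117.8. Total = 101.9+241.7+117.8 = 461.3 kN/m.

461 kN/m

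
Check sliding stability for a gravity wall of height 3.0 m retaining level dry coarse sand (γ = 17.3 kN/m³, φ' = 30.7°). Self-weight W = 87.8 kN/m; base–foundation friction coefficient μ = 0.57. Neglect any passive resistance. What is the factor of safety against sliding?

K_a = tan²(45° − 30.7°/2) = 0.3240.
P_a = ½K_aγH² = 0.5×0.3240×17.3×3.0² = 25.23 kN/m, acting at H/3 = 1.000 m above the base.
FS_sliding = μW / P_a = 0.57×87.8 / 25.23 = 1.984.

1.98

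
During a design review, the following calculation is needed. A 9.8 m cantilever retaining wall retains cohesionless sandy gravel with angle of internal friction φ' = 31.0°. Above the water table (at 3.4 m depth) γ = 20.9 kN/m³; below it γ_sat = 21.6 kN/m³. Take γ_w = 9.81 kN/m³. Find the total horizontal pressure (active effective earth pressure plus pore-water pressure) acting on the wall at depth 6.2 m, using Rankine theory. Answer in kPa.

K_a = (1 − sin φ)/(1 + sin φ) = 0.3201.
γ' = 21.6 − 9.81 = 11.79 kN/m³.
Effective vertical stress at 6.2 m: σ'_v = 20.9×3.4 + 11.79×2.80 = 104.1 kPa.
σ'_h = K_a σ'_v = 0.3201 × 104.1 = 33.31 kPa; u = γ_w × 2.80 = 27.47 kPa.
Total σ_h = 33.31 + 27.47 = 60.78 kPa.

60.8 kPa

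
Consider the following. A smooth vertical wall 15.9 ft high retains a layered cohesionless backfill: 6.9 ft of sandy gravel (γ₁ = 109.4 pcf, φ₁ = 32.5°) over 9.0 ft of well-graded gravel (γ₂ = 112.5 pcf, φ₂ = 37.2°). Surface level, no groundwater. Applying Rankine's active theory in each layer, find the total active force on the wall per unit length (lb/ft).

K_a1 = tan²(45°−32.5°/2) = 0.3010; K_a2 = tan²(45°−37.2°/2) = 0.2464.
Layer 1: σ at base = K_a1 γ₁ h₁ = 227.2 psf; P₁ = ½×227.2×6.9 = 783.8.
Layer 2: σ_v at top = γ₁h₁ = 754.9; σ_h top = K_a2×754.9 = 186.0; σ_h base = K_a2×(754.9+112.5×9.0) = 435.5.
P₂ = ½(186.0+435.5)×9.0 = 2797. Total P_a = 783.8+2797 = 3581 lb/ft.

3580 lb/ft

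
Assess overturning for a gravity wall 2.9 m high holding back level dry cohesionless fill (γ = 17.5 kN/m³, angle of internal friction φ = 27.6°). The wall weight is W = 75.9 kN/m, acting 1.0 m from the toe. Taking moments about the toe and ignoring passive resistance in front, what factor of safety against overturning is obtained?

2.91

K_a = tan²(45° − 27.6°/2) = 0.3668.
P_a = ½K_aγH² = 0.5×0.3668×17.5×2.9² = 26.99 kN/m, acting at H/3 = 0.9667 m above the base.
Overturning moment M_o = P_a × H/3 = 26.99 × 0.9667 = 26.09.
Resisting moment M_r = W × 1.0 = 75.9 × 1.0 = 75.90.
FS_overturning = M_r/M_o = 75.90/26.09 = 2.909.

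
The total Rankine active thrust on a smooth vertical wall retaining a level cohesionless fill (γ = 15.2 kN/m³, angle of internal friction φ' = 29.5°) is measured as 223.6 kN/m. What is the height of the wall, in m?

K_a = 0.3401. P_a = ½ K_a γ H² ⇒ H = √(2P_a/(K_a γ)).
H = √(2×223.6/(0.3401×15.2)) = 9.301 m.

9.30 m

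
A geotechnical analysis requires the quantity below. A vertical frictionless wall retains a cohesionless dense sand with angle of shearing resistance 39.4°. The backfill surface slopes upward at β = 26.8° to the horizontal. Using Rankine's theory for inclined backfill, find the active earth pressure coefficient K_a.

0.297

K_a = cos β · (cos β − √(cos²β − cos²φ)) / (cos β + √(cos²β − cos²φ)).
cos β = 0.8926, cos φ = 0.7727, √(cos²β − cos²φ) = 0.4468.
K_a = 0.8926 × (0.8926 − 0.4468)/(0.8926 + 0.4468) = 0.2971.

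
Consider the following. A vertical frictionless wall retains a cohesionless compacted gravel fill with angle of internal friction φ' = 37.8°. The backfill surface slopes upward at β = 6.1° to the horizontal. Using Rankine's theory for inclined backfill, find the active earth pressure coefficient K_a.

0.243

K_a = cos β · (cos β − √(cos²β − cos²φ)) / (cos β + √(cos²β − cos²φ)).
cos β = 0.9943, cos φ = 0.7902, √(cos²β − cos²φ) = 0.6036.
K_a = 0.9943 × (0.9943 − 0.6036)/(0.9943 + 0.6036) = 0.2431.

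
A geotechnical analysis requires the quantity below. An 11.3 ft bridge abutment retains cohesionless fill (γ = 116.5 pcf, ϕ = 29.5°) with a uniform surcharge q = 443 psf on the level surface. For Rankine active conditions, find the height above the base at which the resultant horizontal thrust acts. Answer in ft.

4.52 ft

K_a = 0.3401.
Triangular part P₁ = ½K_aγH² = 2530 at H/3 = 3.767 ft; rectangular part P₂ = K_a q H = 1703 at H/2 = 5.650 ft.
ȳ = (P₁·3.767 + P₂·5.650)/(P₁+P₂) = 4.524 ft.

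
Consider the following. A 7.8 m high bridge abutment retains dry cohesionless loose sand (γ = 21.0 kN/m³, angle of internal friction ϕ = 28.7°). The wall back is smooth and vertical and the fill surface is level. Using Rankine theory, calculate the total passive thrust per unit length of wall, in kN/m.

K_p = tan²(45° + φ/2) = 2.848.
P_p = ½ K_p γ H² = 0.5 × 2.848 × 21.0 × 7.8² = 1819 kN/m.

1820 kN/m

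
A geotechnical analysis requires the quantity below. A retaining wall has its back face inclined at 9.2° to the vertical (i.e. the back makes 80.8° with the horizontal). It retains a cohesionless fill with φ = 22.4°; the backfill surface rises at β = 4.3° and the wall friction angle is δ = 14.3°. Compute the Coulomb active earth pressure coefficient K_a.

0.504

K_a = sin²(α+φ) / [sin²α · sin(α−δ) · (1 + √{sin(φ+δ)sin(φ−β) / (sin(α−δ)sin(α+β))})²].
With α = 80.8°, φ = 22.4°, δ = 14.3°, β = 4.3°: K_a = 0.5039.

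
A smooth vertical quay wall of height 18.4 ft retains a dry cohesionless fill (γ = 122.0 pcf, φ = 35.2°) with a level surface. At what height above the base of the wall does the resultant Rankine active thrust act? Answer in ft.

6.13 ft

K_a = 0.2687.
The pressure distribution is triangular, so the resultant acts at H/3 above the base = 18.4/3 = 6.133 ft.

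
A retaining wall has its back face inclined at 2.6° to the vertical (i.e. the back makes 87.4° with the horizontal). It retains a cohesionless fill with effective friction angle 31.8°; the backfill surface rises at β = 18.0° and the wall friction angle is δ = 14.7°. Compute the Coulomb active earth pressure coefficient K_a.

K_a = sin²(α+φ) / [sin²α · sin(α−δ) · (1 + √{sin(φ+δ)sin(φ−β) / (sin(α−δ)sin(α+β))})²].
With α = 87.4°, φ = 31.8°, δ = 14.7°, β = 18.0°: K_a = 0.3892.

0.389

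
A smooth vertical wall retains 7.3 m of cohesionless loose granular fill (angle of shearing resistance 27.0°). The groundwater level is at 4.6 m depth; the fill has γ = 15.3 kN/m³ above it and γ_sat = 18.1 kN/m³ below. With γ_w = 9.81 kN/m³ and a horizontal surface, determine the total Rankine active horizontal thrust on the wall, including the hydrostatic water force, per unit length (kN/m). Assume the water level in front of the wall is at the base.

K_a = tan²(45° − φ/2) = 0.3755.
γ' = 18.1 − 9.81 = 8.290 kN/m³. Depth below WT = 2.7 m.
σ'_h at WT = K_a γ d_w = 26.43 kPa; at base = 26.43 + K_a γ' × 2.7 = 34.83 kPa.
P₁ (0–4.6 m) = ½×26.43×4.6 = 60.79. P₂ (4.6–7.3 m) = ½(26.43+34.83)×2.7 = 82.71.
P_w = ½ γ_w h₂² = 0.5×9.81×2.7² = 35.76. Total = 60.79+82.71+35.76 = 179.3 kN/m.

179 kN/m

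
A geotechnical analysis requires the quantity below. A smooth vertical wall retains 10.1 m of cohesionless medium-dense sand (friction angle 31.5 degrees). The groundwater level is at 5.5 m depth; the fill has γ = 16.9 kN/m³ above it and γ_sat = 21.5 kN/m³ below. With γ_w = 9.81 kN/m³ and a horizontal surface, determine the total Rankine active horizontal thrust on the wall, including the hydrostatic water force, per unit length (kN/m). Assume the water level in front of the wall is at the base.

K_a = tan²(45° − φ/2) = 0.3136.
γ' = 21.5 − 9.81 = 11.69 kN/m³. Depth below WT = 4.6 m.
σ'_h at WT = K_a γ d_w = 29.15 kPa; at base = 29.15 + K_a γ' × 4.6 = 46.02 kPa.
P₁ (0–5.5 m) = ½×29.15×5.5 = 80.17. P₂ (5.5–10.1 m) = ½(29.15+46.02)×4.6 = 172.9.
P_w = ½ γ_w h₂² = 0.5×9.81×4.6² = 103.8. Total = 80.17+172.9+103.8 = 356.8 kN/m.

357 kN/m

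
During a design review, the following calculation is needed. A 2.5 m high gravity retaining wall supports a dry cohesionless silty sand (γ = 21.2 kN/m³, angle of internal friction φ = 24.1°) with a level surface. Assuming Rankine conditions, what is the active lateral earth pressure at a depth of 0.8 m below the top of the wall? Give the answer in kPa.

7.13 kPa

K_a = (1 − sin φ)/(1 + sin φ) = 0.4201.
σ_h = K_a γ z = 0.4201 × 21.2 × 0.8 = 7.125 kPa.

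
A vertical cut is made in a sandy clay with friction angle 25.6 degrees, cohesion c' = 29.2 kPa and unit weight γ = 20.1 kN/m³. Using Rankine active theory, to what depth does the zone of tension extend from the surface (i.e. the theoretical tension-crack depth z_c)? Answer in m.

K_a = tan²(45° − 25.6°/2) = 0.3966; √K_a = 0.6297.
The active pressure is zero where K_a γ z = 2c√K_a, so z_c = 2c/(γ√K_a) = 2×29.2/(20.1×0.6297) = 4.614 m.

4.61 m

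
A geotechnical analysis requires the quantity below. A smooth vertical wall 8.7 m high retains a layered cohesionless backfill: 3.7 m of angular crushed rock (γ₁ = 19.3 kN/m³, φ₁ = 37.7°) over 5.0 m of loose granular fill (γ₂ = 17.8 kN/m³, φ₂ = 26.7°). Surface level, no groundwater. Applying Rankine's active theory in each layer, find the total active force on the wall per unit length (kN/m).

K_a1 = tan²(45°−37.7°/2) = 0.2411; K_a2 = tan²(45°−26.7°/2) = 0.3800.
Layer 1: σ at base = K_a1 γ₁ h₁ = 17.21 kPa; P₁ = ½×17.21×3.7 = 31.85.
Layer 2: σ_v at top = γ₁h₁ = 71.41; σ_h top = K_a2×71.41 = 27.13; σ_h base = K_a2×(71.41+17.8×5.0) = 60.95.
P₂ = ½(27.13+60.95)×5.0 = 220.2. Total P_a = 31.85+220.2 = 252.1 kN/m.

252 kN/m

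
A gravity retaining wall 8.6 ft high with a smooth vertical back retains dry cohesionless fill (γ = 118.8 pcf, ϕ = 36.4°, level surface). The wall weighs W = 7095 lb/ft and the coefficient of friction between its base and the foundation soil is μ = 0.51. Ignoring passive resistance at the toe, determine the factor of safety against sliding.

3.23

K_a = tan²(45° − 36.4°/2) = 0.2552.
P_a = ½K_aγH² = 0.5×0.2552×118.8×8.6² = 1121 lb/ft, acting at H/3 = 2.867 ft above the base.
FS_sliding = μW / P_a = 0.51×7095 / 1121 = 3.228.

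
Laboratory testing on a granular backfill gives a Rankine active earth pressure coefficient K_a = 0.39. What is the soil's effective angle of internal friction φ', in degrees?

K_a = tan²(45° − φ/2) ⇒ 45° − φ/2 = arctan(√0.39) = 31.98°.
φ = 2(45° − 31.98°) = 26.03°.

26.0°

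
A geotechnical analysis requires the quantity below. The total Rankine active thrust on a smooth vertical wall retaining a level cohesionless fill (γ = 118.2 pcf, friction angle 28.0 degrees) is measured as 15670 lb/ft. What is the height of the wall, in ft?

27.1 ft

K_a = 0.3610. P_a = ½ K_a γ H² ⇒ H = √(2P_a/(K_a γ)).
H = √(2×15670/(0.3610×118.2)) = 27.10 ft.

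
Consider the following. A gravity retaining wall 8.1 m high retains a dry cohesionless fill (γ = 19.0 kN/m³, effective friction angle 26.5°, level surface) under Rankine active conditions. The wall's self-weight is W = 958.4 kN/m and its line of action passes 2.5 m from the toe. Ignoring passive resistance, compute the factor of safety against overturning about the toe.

K_a = tan²(45° − 26.5°/2) = 0.3829.
P_a = ½K_aγH² = 0.5×0.3829×19.0×8.1² = 238.7 kN/m, acting at H/3 = 2.700 m above the base.
Overturning moment M_o = P_a × H/3 = 238.7 × 2.700 = 644.4.
Resisting moment M_r = W × 2.5 = 958.4 × 2.5 = 2396.
FS_overturning = M_r/M_o = 2396/644.4 = 3.718.

3.72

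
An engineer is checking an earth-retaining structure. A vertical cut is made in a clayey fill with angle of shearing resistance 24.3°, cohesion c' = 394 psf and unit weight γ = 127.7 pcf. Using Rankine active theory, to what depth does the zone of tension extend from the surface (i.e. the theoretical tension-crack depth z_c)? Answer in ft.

9.56 ft

K_a = tan²(45° − 24.3°/2) = 0.4169; √K_a = 0.6457.
The active pressure is zero where K_a γ z = 2c√K_a, so z_c = 2c/(γ√K_a) = 2×394/(127.7×0.6457) = 9.557 ft.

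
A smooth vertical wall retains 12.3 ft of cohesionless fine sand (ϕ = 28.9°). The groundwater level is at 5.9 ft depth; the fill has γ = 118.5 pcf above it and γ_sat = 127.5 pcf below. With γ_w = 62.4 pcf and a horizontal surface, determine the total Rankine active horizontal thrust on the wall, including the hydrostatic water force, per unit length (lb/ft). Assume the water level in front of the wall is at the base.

K_a = tan²(45° − φ/2) = 0.3484.
γ' = 127.5 − 62.4 = 65.10 pcf. Depth below WT = 6.4 ft.
σ'_h at WT = K_a γ d_w = 243.6 psf; at base = 243.6 + K_a γ' × 6.4 = 388.7 psf.
P₁ (0–5.9 ft) = ½×243.6×5.9 = 718.5. P₂ (5.9–12.3 ft) = ½(243.6+388.7)×6.4 = 2023.
P_w = ½ γ_w h₂² = 0.5×62.4×6.4² = 1278. Total = 718.5+2023+1278 = 4020 lb/ft.

4020 lb/ft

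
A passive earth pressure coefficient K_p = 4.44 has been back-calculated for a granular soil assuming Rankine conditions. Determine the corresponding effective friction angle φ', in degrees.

39.2°

K_p = (1+sin φ)/(1−sin φ) ⇒ sin φ = (K_p − 1)/(K_p + 1) = 0.6324.
φ = arcsin(0.6324) = 39.22°.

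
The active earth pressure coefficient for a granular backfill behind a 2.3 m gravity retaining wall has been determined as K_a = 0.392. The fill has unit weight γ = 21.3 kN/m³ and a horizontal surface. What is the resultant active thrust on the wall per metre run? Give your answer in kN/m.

P = ½ K_a γ H² = 0.5 × 0.392 × 21.3 × 2.3² = 22.08 kN/m.

22.1 kN/m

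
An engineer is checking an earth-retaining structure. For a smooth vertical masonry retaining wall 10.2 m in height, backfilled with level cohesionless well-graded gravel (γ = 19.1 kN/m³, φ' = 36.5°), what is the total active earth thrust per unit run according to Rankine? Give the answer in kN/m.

K_a = tan²(45° − φ/2) = 0.2541.
P_a = ½ K_a γ H² = 0.5 × 0.2541 × 19.1 × 10.2² = 252.4 kN/m.

252 kN/m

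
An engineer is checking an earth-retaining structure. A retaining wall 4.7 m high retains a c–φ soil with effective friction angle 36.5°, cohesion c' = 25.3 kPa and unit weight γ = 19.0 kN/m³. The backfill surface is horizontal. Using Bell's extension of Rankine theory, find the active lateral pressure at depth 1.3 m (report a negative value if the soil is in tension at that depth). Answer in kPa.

-19.2 kPa

K_a = (1 − sin φ)/(1 + sin φ) = 0.2541.
σ_a = K_a γ z − 2c√K_a = 0.2541×19.0×1.3 − 2×25.3×0.5040 = -19.23 kPa.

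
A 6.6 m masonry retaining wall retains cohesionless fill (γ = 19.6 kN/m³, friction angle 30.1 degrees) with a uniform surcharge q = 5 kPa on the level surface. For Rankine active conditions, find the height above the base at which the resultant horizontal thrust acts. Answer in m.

2.28 m

K_a = 0.3320.
Triangular part P₁ = ½K_aγH² = 141.7 at H/3 = 2.200 m; rectangular part P₂ = K_a q H = 10.96 at H/2 = 3.300 m.
ȳ = (P₁·2.200 + P₂·3.300)/(P₁+P₂) = 2.279 m.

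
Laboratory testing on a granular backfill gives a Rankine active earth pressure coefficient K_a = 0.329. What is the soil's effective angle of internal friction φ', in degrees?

K_a = tan²(45° − φ/2) ⇒ 45° − φ/2 = arctan(√0.329) = 29.84°.
φ = 2(45° − 29.84°) = 30.32°.

30.3°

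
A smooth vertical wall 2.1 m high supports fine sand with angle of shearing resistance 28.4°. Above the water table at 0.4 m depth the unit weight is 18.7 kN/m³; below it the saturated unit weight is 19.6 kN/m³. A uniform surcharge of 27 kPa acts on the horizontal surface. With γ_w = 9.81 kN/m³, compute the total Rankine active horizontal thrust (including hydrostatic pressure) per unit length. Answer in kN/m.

K_a = tan²(45° − φ/2) = 0.3554.
γ' = 19.6 − 9.81 = 9.790 kN/m³. h₂ = H − d_w = 1.7 m.
σ'_h: at surface K_a·q = 9.595; at WT K_a(q+γd_w) = 12.25; at base K_a(q+γd_w+γ'h₂) = 18.17 kPa.
P₁ = ½(9.595+12.25)×0.4 = 4.369; P₂ = ½(12.25+18.17)×1.7 = 25.86; P_w = ½γ_w h₂² = 14.18.
Total = 4.369+25.86+14.18 = 44.40 kN/m.

44.4 kN/m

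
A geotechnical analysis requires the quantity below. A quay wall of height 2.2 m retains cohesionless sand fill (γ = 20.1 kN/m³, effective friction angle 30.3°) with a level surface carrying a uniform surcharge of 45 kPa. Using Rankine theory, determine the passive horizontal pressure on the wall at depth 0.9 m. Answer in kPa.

K_p = (1 + sin φ)/(1 − sin φ) = 3.037.
σ_v = γz + q = 20.1 × 0.9 + 45 = 63.09 kPa.
σ_h = K_p σ_v = 3.037 × 63.09 = 191.6 kPa.

192 kPa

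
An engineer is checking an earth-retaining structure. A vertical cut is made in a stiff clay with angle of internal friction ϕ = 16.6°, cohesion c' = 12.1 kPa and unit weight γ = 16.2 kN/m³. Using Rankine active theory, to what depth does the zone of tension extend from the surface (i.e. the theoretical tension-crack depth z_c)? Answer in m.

2.00 m

K_a = tan²(45° − 16.6°/2) = 0.5556; √K_a = 0.7454.
The active pressure is zero where K_a γ z = 2c√K_a, so z_c = 2c/(γ√K_a) = 2×12.1/(16.2×0.7454) = 2.004 m.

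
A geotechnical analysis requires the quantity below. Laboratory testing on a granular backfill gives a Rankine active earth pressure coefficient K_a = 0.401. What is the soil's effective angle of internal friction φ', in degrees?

K_a = tan²(45° − φ/2) ⇒ 45° − φ/2 = arctan(√0.401) = 32.34°.
φ = 2(45° − 32.34°) = 25.31°.

25.3°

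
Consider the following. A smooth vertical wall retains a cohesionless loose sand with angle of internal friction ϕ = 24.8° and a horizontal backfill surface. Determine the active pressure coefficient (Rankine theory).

0.409

K_a = (1 − sin φ)/(1 + sin φ) = (1 − sin 24.8°)/(1 + sin 24.8°) = 0.4090.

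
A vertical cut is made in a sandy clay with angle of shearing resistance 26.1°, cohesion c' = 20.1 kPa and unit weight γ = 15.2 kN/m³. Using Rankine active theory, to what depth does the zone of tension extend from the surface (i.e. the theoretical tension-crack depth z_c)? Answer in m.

4.24 m

K_a = tan²(45° − 26.1°/2) = 0.3889; √K_a = 0.6237.
The active pressure is zero where K_a γ z = 2c√K_a, so z_c = 2c/(γ√K_a) = 2×20.1/(15.2×0.6237) = 4.241 m.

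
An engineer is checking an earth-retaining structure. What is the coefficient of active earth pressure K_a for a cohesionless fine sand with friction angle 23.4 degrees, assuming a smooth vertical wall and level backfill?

K_a = (1 − sin φ)/(1 + sin φ) = (1 − sin 23.4°)/(1 + sin 23.4°) = 0.4315.

0.431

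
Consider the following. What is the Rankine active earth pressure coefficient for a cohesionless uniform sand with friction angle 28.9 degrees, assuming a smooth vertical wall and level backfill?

K_a = tan²(45° − φ/2) = tan²(30.55°) = 0.3484.

0.348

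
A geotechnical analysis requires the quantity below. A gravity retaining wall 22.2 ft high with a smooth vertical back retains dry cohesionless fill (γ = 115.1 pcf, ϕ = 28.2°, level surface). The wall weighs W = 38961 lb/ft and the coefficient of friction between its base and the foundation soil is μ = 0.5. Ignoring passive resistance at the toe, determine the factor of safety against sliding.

K_a = tan²(45° − 28.2°/2) = 0.3582.
P_a = ½K_aγH² = 0.5×0.3582×115.1×22.2² = 10160 lb/ft, acting at H/3 = 7.400 ft above the base.
FS_sliding = μW / P_a = 0.5×38961 / 10160 = 1.918.

1.92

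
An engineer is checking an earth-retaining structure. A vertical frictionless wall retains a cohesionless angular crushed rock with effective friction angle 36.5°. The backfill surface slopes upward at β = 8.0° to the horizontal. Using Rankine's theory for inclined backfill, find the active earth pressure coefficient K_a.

0.260

K_a = cos β · (cos β − √(cos²β − cos²φ)) / (cos β + √(cos²β − cos²φ)).
cos β = 0.9903, cos φ = 0.8039, √(cos²β − cos²φ) = 0.5783.
K_a = 0.9903 × (0.9903 − 0.5783)/(0.9903 + 0.5783) = 0.2601.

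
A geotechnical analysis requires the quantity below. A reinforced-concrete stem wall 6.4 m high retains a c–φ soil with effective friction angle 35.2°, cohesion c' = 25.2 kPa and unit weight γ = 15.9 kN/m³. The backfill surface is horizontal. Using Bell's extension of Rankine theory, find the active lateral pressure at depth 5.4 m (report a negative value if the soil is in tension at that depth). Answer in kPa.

-3.06 kPa

K_a = (1 − sin φ)/(1 + sin φ) = 0.2687.
σ_a = K_a γ z − 2c√K_a = 0.2687×15.9×5.4 − 2×25.2×0.5184 = -3.055 kPa.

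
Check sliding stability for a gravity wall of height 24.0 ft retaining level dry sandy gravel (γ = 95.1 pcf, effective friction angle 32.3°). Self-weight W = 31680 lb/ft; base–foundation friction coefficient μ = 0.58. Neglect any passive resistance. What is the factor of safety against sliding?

K_a = tan²(45° − 32.3°/2) = 0.3035.
P_a = ½K_aγH² = 0.5×0.3035×95.1×24.0² = 8312 lb/ft, acting at H/3 = 8.000 ft above the base.
FS_sliding = μW / P_a = 0.58×31680 / 8312 = 2.211.

2.21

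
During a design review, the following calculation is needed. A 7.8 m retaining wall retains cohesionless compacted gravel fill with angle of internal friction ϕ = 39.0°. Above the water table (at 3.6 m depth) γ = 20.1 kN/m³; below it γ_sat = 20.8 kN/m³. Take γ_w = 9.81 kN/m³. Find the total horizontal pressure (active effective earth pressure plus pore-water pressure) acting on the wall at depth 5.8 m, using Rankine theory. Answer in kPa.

43.5 kPa

K_a = (1 − sin φ)/(1 + sin φ) = 0.2275.
γ' = 20.8 − 9.81 = 10.99 kN/m³.
Effective vertical stress at 5.8 m: σ'_v = 20.1×3.6 + 10.99×2.20 = 96.54 kPa.
σ'_h = K_a σ'_v = 0.2275 × 96.54 = 21.96 kPa; u = γ_w × 2.20 = 21.58 kPa.
Total σ_h = 21.96 + 21.58 = 43.54 kPa.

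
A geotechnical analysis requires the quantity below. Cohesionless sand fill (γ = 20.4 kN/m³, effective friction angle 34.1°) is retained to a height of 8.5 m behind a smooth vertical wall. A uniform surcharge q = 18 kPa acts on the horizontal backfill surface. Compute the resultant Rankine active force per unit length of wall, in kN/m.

K_a = tan²(45° − φ/2) = 0.2815.
Soil triangle: ½ K_a γ H² = 0.5×0.2815×20.4×8.5² = 207.5 kN/m.
Surcharge rectangle: K_a q H = 0.2815×18×8.5 = 43.07 kN/m.
Total = 207.5 + 43.07 = 250.5 kN/m.

251 kN/m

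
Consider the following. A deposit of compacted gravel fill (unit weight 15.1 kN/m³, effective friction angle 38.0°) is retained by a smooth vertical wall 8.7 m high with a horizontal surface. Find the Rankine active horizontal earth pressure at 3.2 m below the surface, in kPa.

K_a = (1 − sin φ)/(1 + sin φ) = 0.2379.
σ_h = K_a γ z = 0.2379 × 15.1 × 3.2 = 11.49 kPa.

11.5 kPa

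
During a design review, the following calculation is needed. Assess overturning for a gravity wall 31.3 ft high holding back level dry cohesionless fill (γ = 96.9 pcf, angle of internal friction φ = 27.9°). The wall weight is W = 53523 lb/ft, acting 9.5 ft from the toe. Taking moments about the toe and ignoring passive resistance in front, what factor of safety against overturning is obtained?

2.83

K_a = tan²(45° − 27.9°/2) = 0.3625.
P_a = ½K_aγH² = 0.5×0.3625×96.9×31.3² = 17200 lb/ft, acting at H/3 = 10.43 ft above the base.
Overturning moment M_o = P_a × H/3 = 17200 × 10.43 = 179500.
Resisting moment M_r = W × 9.5 = 53523 × 9.5 = 508500.
FS_overturning = M_r/M_o = 508500/179500 = 2.833.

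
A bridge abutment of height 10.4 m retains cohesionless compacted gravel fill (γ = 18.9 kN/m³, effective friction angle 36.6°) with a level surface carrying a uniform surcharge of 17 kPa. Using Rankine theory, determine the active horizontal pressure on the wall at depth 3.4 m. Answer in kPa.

K_a = (1 − sin φ)/(1 + sin φ) = 0.2530.
σ_v = γz + q = 18.9 × 3.4 + 17 = 81.26 kPa.
σ_h = K_a σ_v = 0.2530 × 81.26 = 20.56 kPa.

20.6 kPa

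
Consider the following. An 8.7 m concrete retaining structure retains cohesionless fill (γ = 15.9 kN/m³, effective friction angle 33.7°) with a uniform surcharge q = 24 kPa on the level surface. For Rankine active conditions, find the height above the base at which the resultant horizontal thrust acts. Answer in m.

K_a = 0.2863.
Triangular part P₁ = ½K_aγH² = 172.3 at H/3 = 2.900 m; rectangular part P₂ = K_a q H = 59.78 at H/2 = 4.350 m.
ȳ = (P₁·2.900 + P₂·4.350)/(P₁+P₂) = 3.274 m.

3.27 m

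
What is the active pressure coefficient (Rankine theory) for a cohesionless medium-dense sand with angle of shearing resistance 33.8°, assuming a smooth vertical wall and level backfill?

K_a = tan²(45° − φ/2) = tan²(28.10°) = 0.2851.

0.285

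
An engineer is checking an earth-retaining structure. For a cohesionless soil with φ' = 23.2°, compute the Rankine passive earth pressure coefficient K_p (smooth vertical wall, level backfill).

K_p = (1 + sin φ)/(1 − sin φ) = tan²(45° + 23.2°/2) = 2.300.

2.30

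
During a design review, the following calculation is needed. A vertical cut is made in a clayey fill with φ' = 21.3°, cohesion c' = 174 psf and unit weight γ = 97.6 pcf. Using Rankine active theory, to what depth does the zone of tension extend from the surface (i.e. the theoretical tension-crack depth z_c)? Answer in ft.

5.22 ft

K_a = tan²(45° − 21.3°/2) = 0.4671; √K_a = 0.6834.
The active pressure is zero where K_a γ z = 2c√K_a, so z_c = 2c/(γ√K_a) = 2×174/(97.6×0.6834) = 5.217 ft.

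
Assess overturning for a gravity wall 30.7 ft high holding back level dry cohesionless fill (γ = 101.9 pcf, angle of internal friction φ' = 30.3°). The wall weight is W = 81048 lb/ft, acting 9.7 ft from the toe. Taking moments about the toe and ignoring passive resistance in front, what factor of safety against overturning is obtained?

K_a = tan²(45° − 30.3°/2) = 0.3293.
P_a = ½K_aγH² = 0.5×0.3293×101.9×30.7² = 15810 lb/ft, acting at H/3 = 10.23 ft above the base.
Overturning moment M_o = P_a × H/3 = 15810 × 10.23 = 161800.
Resisting moment M_r = W × 9.7 = 81048 × 9.7 = 786200.
FS_overturning = M_r/M_o = 786200/161800 = 4.858.

4.86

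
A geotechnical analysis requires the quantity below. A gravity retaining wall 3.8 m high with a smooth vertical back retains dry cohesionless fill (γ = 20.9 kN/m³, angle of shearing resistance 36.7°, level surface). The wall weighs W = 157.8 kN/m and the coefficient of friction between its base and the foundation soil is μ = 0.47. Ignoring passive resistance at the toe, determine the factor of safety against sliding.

K_a = tan²(45° − 36.7°/2) = 0.2519.
P_a = ½K_aγH² = 0.5×0.2519×20.9×3.8² = 38.00 kN/m, acting at H/3 = 1.267 m above the base.
FS_sliding = μW / P_a = 0.47×157.8 / 38.00 = 1.951.

1.95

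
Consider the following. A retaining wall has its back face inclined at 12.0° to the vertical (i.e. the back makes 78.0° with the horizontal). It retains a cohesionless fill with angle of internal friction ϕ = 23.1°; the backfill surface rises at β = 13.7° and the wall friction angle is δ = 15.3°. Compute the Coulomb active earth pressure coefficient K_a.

0.633

K_a = sin²(α+φ) / [sin²α · sin(α−δ) · (1 + √{sin(φ+δ)sin(φ−β) / (sin(α−δ)sin(α+β))})²].
With α = 78.0°, φ = 23.1°, δ = 15.3°, β = 13.7°: K_a = 0.6327.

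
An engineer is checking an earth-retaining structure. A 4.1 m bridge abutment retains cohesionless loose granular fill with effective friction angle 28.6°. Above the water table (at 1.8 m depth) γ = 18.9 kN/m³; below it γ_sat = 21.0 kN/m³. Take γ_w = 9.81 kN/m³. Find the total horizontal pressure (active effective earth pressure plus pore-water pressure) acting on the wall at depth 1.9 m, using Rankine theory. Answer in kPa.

K_a = (1 − sin φ)/(1 + sin φ) = 0.3525.
γ' = 21.0 − 9.81 = 11.19 kN/m³.
Effective vertical stress at 1.9 m: σ'_v = 18.9×1.8 + 11.19×0.1000 = 35.14 kPa.
σ'_h = K_a σ'_v = 0.3525 × 35.14 = 12.39 kPa; u = γ_w × 0.1000 = 0.9810 kPa.
Total σ_h = 12.39 + 0.9810 = 13.37 kPa.

13.4 kPa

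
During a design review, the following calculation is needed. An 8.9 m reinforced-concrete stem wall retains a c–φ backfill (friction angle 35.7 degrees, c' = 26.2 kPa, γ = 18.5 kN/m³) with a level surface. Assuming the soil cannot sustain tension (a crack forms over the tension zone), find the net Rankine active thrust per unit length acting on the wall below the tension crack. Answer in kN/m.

K_a = 0.2630; √K_a = 0.5128.
Tension-crack depth z_c = 2c/(γ√K_a) = 2×26.2/(18.5×0.5128) = 5.523 m.
σ_a at base = K_a γ H − 2c√K_a = 0.2630×18.5×8.9 − 2×26.2×0.5128 = 16.43 kPa.
P_a = ½ × 16.43 × (H − z_c) = 0.5×16.43×3.377 = 27.74 kN/m.

27.7 kN/m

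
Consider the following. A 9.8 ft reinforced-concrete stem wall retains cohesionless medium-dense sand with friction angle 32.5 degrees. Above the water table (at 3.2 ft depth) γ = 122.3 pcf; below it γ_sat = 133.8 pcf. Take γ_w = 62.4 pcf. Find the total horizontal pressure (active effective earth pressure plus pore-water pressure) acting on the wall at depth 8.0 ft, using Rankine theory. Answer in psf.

K_a = (1 − sin φ)/(1 + sin φ) = 0.3010.
γ' = 133.8 − 62.4 = 71.40 pcf.
Effective vertical stress at 8.0 ft: σ'_v = 122.3×3.2 + 71.40×4.80 = 734.1 psf.
σ'_h = K_a σ'_v = 0.3010 × 734.1 = 220.9 psf; u = γ_w × 4.80 = 299.5 psf.
Total σ_h = 220.9 + 299.5 = 520.5 psf.

520 psf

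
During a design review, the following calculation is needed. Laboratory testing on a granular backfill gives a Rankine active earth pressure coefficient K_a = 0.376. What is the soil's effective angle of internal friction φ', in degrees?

27.0°

K_a = tan²(45° − φ/2) ⇒ 45° − φ/2 = arctan(√0.376) = 31.52°.
φ = 2(45° − 31.52°) = 26.97°.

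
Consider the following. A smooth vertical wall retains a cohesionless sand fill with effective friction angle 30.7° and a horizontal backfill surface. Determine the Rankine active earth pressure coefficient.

0.324

K_a = (1 − sin φ)/(1 + sin φ) = (1 − sin 30.7°)/(1 + sin 30.7°) = 0.3240.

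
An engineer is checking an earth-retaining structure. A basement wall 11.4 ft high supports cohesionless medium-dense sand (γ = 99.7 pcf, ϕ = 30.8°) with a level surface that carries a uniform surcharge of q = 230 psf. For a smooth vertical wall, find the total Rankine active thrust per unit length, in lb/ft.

K_a = tan²(45° − φ/2) = 0.3227.
Soil triangle: ½ K_a γ H² = 0.5×0.3227×99.7×11.4² = 2091 lb/ft.
Surcharge rectangle: K_a q H = 0.3227×230×11.4 = 846.2 lb/ft.
Total = 2091 + 846.2 = 2937 lb/ft.

2940 lb/ft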